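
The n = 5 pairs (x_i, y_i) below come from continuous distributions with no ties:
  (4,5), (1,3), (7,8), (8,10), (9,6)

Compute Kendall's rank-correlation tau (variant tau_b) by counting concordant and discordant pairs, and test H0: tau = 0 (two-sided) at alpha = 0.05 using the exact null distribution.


Step 1: Enumerate the 10 unordered pairs (i,j) with i<j and classify each by sign(x_j-x_i) * sign(y_j-y_i).
  (1,2):dx=-3,dy=-2->C; (1,3):dx=+3,dy=+3->C; (1,4):dx=+4,dy=+5->C; (1,5):dx=+5,dy=+1->C
  (2,3):dx=+6,dy=+5->C; (2,4):dx=+7,dy=+7->C; (2,5):dx=+8,dy=+3->C; (3,4):dx=+1,dy=+2->C
  (3,5):dx=+2,dy=-2->D; (4,5):dx=+1,dy=-4->D
Step 2: C = 8, D = 2, total pairs = 10.
Step 3: tau = (C - D)/(n(n-1)/2) = (8 - 2)/10 = 0.600000.
Step 4: Exact two-sided p-value (enumerate n! = 120 permutations of y under H0): p = 0.233333.
Step 5: alpha = 0.05. fail to reject H0.

tau_b = 0.6000 (C=8, D=2), p = 0.233333, fail to reject H0.


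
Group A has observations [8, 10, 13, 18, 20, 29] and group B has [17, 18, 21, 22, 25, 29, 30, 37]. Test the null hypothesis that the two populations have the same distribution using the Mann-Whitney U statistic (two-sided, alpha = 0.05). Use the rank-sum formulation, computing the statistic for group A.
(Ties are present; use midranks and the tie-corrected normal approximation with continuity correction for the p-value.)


Step 1: Combine and sort all 14 observations; assign midranks.
sorted (value, group): (8,X), (10,X), (13,X), (17,Y), (18,X), (18,Y), (20,X), (21,Y), (22,Y), (25,Y), (29,X), (29,Y), (30,Y), (37,Y)
ranks: 8->1, 10->2, 13->3, 17->4, 18->5.5, 18->5.5, 20->7, 21->8, 22->9, 25->10, 29->11.5, 29->11.5, 30->13, 37->14
Step 2: Rank sum for X: R1 = 1 + 2 + 3 + 5.5 + 7 + 11.5 = 30.
Step 3: U_X = R1 - n1(n1+1)/2 = 30 - 6*7/2 = 30 - 21 = 9.
       U_Y = n1*n2 - U_X = 48 - 9 = 39.
Step 4: Ties are present, so use the tie-corrected normal approximation (with continuity correction) for the p-value.
Step 5: p-value = 0.060646; compare to alpha = 0.05. fail to reject H0.

U_X = 9, p = 0.060646, fail to reject H0 at alpha = 0.05.


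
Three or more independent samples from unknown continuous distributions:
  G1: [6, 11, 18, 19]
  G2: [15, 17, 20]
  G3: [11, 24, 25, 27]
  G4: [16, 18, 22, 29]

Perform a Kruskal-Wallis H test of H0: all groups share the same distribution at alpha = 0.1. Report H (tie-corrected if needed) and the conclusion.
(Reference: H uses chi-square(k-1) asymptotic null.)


Step 1: Combine all N = 15 observations and assign midranks.
sorted (value, group, rank): (6,G1,1), (11,G1,2.5), (11,G3,2.5), (15,G2,4), (16,G4,5), (17,G2,6), (18,G1,7.5), (18,G4,7.5), (19,G1,9), (20,G2,10), (22,G4,11), (24,G3,12), (25,G3,13), (27,G3,14), (29,G4,15)
Step 2: Sum ranks within each group.
R_1 = 20 (n_1 = 4)
R_2 = 20 (n_2 = 3)
R_3 = 41.5 (n_3 = 4)
R_4 = 38.5 (n_4 = 4)
Step 3: H = 12/(N(N+1)) * sum(R_i^2/n_i) - 3(N+1)
     = 12/(15*16) * (20^2/4 + 20^2/3 + 41.5^2/4 + 38.5^2/4) - 3*16
     = 0.050000 * 1034.46 - 48
     = 3.722917.
Step 4: Ties present; correction factor C = 1 - 12/(15^3 - 15) = 0.996429. Corrected H = 3.722917 / 0.996429 = 3.736260.
Step 5: Under H0, H ~ chi^2(3); p-value = 0.291388.
Step 6: alpha = 0.1. fail to reject H0.

H = 3.7363, df = 3, p = 0.291388, fail to reject H0.


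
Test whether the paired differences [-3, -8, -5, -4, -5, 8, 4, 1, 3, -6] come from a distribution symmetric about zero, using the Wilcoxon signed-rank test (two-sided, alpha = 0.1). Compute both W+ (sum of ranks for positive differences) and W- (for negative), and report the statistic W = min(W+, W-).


Step 1: Drop any zero differences (none here) and take |d_i|.
|d| = [3, 8, 5, 4, 5, 8, 4, 1, 3, 6]
Step 2: Midrank |d_i| (ties get averaged ranks).
ranks: |3|->2.5, |8|->9.5, |5|->6.5, |4|->4.5, |5|->6.5, |8|->9.5, |4|->4.5, |1|->1, |3|->2.5, |6|->8
Step 3: Attach original signs; sum ranks with positive sign and with negative sign.
W+ = 9.5 + 4.5 + 1 + 2.5 = 17.5
W- = 2.5 + 9.5 + 6.5 + 4.5 + 6.5 + 8 = 37.5
(Check: W+ + W- = 55 should equal n(n+1)/2 = 55.)
Step 4: Test statistic W = min(W+, W-) = 17.5.
Step 5: Ties in |d|, so use the tie-corrected normal approximation.
        E[W] = n(n+1)/4 = 10*11/4 = 27.5.
        Tie groups: |d|=3 (t=2), |d|=4 (t=2), |d|=5 (t=2), |d|=8 (t=2); sum(t^3 - t) = 24.
        Var[W] = n(n+1)(2n+1)/24 - sum(t^3-t)/48 = 2310/24 - 24/48 = 95.75.
        z = (W - E[W]) / sqrt(Var[W]) = (17.5 - 27.5) / 9.7852 = -1.0220.
        Two-sided p = 2*Phi(z) = 0.306803.
Step 6: alpha = 0.1. fail to reject H0.

W+ = 17.5, W- = 37.5, W = min = 17.5, p = 0.306803, fail to reject H0.


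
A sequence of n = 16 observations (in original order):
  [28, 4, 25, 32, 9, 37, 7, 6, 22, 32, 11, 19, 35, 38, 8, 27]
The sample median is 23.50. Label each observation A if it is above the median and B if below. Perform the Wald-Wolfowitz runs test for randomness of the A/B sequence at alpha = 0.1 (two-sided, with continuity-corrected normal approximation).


Step 1: Compute median = 23.50; label A = above, B = below.
Labels in order: ABAABABBBABBAABA  (n_A = 8, n_B = 8)
Step 2: Count runs R = 11.
Step 3: Under H0 (random ordering), E[R] = 2*n_A*n_B/(n_A+n_B) + 1 = 2*8*8/16 + 1 = 9.0000.
        Var[R] = 2*n_A*n_B*(2*n_A*n_B - n_A - n_B) / ((n_A+n_B)^2 * (n_A+n_B-1)) = 14336/3840 = 3.7333.
        SD[R] = 1.9322.
Step 4: Continuity-corrected z = (R - 0.5 - E[R]) / SD[R] = (11 - 0.5 - 9.0000) / 1.9322 = 0.7763.
Step 5: Two-sided p-value via normal approximation = 2*(1 - Phi(|z|)) = 0.437558.
Step 6: alpha = 0.1. fail to reject H0.

R = 11, z = 0.7763, p = 0.437558, fail to reject H0.


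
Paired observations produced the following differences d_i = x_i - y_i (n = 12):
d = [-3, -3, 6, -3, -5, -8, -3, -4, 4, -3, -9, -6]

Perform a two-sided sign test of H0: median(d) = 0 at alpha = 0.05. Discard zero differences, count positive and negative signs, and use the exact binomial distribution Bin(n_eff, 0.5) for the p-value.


Step 1: Discard zero differences. Original n = 12; n_eff = number of nonzero differences = 12.
Nonzero differences (with sign): -3, -3, +6, -3, -5, -8, -3, -4, +4, -3, -9, -6
Step 2: Count signs: positive = 2, negative = 10.
Step 3: Under H0: P(positive) = 0.5, so the number of positives S ~ Bin(12, 0.5).
Step 4: Two-sided exact p-value = sum of Bin(12,0.5) probabilities at or below the observed probability = 0.038574.
Step 5: alpha = 0.05. reject H0.

n_eff = 12, pos = 2, neg = 10, p = 0.038574, reject H0.


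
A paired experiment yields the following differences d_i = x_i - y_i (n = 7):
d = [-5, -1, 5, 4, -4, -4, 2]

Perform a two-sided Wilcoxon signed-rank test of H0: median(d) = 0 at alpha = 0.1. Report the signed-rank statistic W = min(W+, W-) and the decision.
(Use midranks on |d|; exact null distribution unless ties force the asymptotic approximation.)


Step 1: Drop any zero differences (none here) and take |d_i|.
|d| = [5, 1, 5, 4, 4, 4, 2]
Step 2: Midrank |d_i| (ties get averaged ranks).
ranks: |5|->6.5, |1|->1, |5|->6.5, |4|->4, |4|->4, |4|->4, |2|->2
Step 3: Attach original signs; sum ranks with positive sign and with negative sign.
W+ = 6.5 + 4 + 2 = 12.5
W- = 6.5 + 1 + 4 + 4 = 15.5
(Check: W+ + W- = 28 should equal n(n+1)/2 = 28.)
Step 4: Test statistic W = min(W+, W-) = 12.5.
Step 5: Ties in |d|, so use the tie-corrected normal approximation.
        E[W] = n(n+1)/4 = 7*8/4 = 14.
        Tie groups: |d|=4 (t=3), |d|=5 (t=2); sum(t^3 - t) = 30.
        Var[W] = n(n+1)(2n+1)/24 - sum(t^3-t)/48 = 840/24 - 30/48 = 34.375.
        z = (W - E[W]) / sqrt(Var[W]) = (12.5 - 14) / 5.8630 = -0.2558.
        Two-sided p = 2*Phi(z) = 0.798074.
Step 6: alpha = 0.1. fail to reject H0.

W+ = 12.5, W- = 15.5, W = min = 12.5, p = 0.798074, fail to reject H0.


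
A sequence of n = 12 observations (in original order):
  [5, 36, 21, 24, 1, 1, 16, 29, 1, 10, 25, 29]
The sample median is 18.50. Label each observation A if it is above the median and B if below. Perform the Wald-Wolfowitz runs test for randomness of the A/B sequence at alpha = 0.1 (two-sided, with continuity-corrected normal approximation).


Step 1: Compute median = 18.50; label A = above, B = below.
Labels in order: BAAABBBABBAA  (n_A = 6, n_B = 6)
Step 2: Count runs R = 6.
Step 3: Under H0 (random ordering), E[R] = 2*n_A*n_B/(n_A+n_B) + 1 = 2*6*6/12 + 1 = 7.0000.
        Var[R] = 2*n_A*n_B*(2*n_A*n_B - n_A - n_B) / ((n_A+n_B)^2 * (n_A+n_B-1)) = 4320/1584 = 2.7273.
        SD[R] = 1.6514.
Step 4: Continuity-corrected z = (R + 0.5 - E[R]) / SD[R] = (6 + 0.5 - 7.0000) / 1.6514 = -0.3028.
Step 5: Two-sided p-value via normal approximation = 2*(1 - Phi(|z|)) = 0.762069.
Step 6: alpha = 0.1. fail to reject H0.

R = 6, z = -0.3028, p = 0.762069, fail to reject H0.


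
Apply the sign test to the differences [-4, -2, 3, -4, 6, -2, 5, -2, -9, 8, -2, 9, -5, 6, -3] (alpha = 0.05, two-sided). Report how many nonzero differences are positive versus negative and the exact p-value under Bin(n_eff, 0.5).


Step 1: Discard zero differences. Original n = 15; n_eff = number of nonzero differences = 15.
Nonzero differences (with sign): -4, -2, +3, -4, +6, -2, +5, -2, -9, +8, -2, +9, -5, +6, -3
Step 2: Count signs: positive = 6, negative = 9.
Step 3: Under H0: P(positive) = 0.5, so the number of positives S ~ Bin(15, 0.5).
Step 4: Two-sided exact p-value = sum of Bin(15,0.5) probabilities at or below the observed probability = 0.607239.
Step 5: alpha = 0.05. fail to reject H0.

n_eff = 15, pos = 6, neg = 9, p = 0.607239, fail to reject H0.


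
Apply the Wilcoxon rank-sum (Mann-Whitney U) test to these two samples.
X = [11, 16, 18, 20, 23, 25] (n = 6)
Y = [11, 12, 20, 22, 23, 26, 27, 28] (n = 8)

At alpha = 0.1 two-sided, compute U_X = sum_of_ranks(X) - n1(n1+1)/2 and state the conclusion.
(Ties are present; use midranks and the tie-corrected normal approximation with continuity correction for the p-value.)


Step 1: Combine and sort all 14 observations; assign midranks.
sorted (value, group): (11,X), (11,Y), (12,Y), (16,X), (18,X), (20,X), (20,Y), (22,Y), (23,X), (23,Y), (25,X), (26,Y), (27,Y), (28,Y)
ranks: 11->1.5, 11->1.5, 12->3, 16->4, 18->5, 20->6.5, 20->6.5, 22->8, 23->9.5, 23->9.5, 25->11, 26->12, 27->13, 28->14
Step 2: Rank sum for X: R1 = 1.5 + 4 + 5 + 6.5 + 9.5 + 11 = 37.5.
Step 3: U_X = R1 - n1(n1+1)/2 = 37.5 - 6*7/2 = 37.5 - 21 = 16.5.
       U_Y = n1*n2 - U_X = 48 - 16.5 = 31.5.
Step 4: Ties are present, so use the tie-corrected normal approximation (with continuity correction) for the p-value.
Step 5: p-value = 0.364571; compare to alpha = 0.1. fail to reject H0.

U_X = 16.5, p = 0.364571, fail to reject H0 at alpha = 0.1.


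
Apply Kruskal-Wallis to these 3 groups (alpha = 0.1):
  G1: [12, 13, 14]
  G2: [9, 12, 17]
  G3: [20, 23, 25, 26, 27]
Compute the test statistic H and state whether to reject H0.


Step 1: Combine all N = 11 observations and assign midranks.
sorted (value, group, rank): (9,G2,1), (12,G1,2.5), (12,G2,2.5), (13,G1,4), (14,G1,5), (17,G2,6), (20,G3,7), (23,G3,8), (25,G3,9), (26,G3,10), (27,G3,11)
Step 2: Sum ranks within each group.
R_1 = 11.5 (n_1 = 3)
R_2 = 9.5 (n_2 = 3)
R_3 = 45 (n_3 = 5)
Step 3: H = 12/(N(N+1)) * sum(R_i^2/n_i) - 3(N+1)
     = 12/(11*12) * (11.5^2/3 + 9.5^2/3 + 45^2/5) - 3*12
     = 0.090909 * 479.167 - 36
     = 7.560606.
Step 4: Ties present; correction factor C = 1 - 6/(11^3 - 11) = 0.995455. Corrected H = 7.560606 / 0.995455 = 7.595129.
Step 5: Under H0, H ~ chi^2(2); p-value = 0.022425.
Step 6: alpha = 0.1. reject H0.

H = 7.5951, df = 2, p = 0.022425, reject H0.


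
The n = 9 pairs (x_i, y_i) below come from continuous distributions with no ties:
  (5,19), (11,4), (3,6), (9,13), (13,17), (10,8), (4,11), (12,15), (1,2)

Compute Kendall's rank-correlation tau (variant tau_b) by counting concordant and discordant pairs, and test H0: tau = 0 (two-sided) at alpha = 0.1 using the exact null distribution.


Step 1: Enumerate the 36 unordered pairs (i,j) with i<j and classify each by sign(x_j-x_i) * sign(y_j-y_i).
  (1,2):dx=+6,dy=-15->D; (1,3):dx=-2,dy=-13->C; (1,4):dx=+4,dy=-6->D; (1,5):dx=+8,dy=-2->D
  (1,6):dx=+5,dy=-11->D; (1,7):dx=-1,dy=-8->C; (1,8):dx=+7,dy=-4->D; (1,9):dx=-4,dy=-17->C
  (2,3):dx=-8,dy=+2->D; (2,4):dx=-2,dy=+9->D; (2,5):dx=+2,dy=+13->C; (2,6):dx=-1,dy=+4->D
  (2,7):dx=-7,dy=+7->D; (2,8):dx=+1,dy=+11->C; (2,9):dx=-10,dy=-2->C; (3,4):dx=+6,dy=+7->C
  (3,5):dx=+10,dy=+11->C; (3,6):dx=+7,dy=+2->C; (3,7):dx=+1,dy=+5->C; (3,8):dx=+9,dy=+9->C
  (3,9):dx=-2,dy=-4->C; (4,5):dx=+4,dy=+4->C; (4,6):dx=+1,dy=-5->D; (4,7):dx=-5,dy=-2->C
  (4,8):dx=+3,dy=+2->C; (4,9):dx=-8,dy=-11->C; (5,6):dx=-3,dy=-9->C; (5,7):dx=-9,dy=-6->C
  (5,8):dx=-1,dy=-2->C; (5,9):dx=-12,dy=-15->C; (6,7):dx=-6,dy=+3->D; (6,8):dx=+2,dy=+7->C
  (6,9):dx=-9,dy=-6->C; (7,8):dx=+8,dy=+4->C; (7,9):dx=-3,dy=-9->C; (8,9):dx=-11,dy=-13->C
Step 2: C = 25, D = 11, total pairs = 36.
Step 3: tau = (C - D)/(n(n-1)/2) = (25 - 11)/36 = 0.388889.
Step 4: Exact two-sided p-value (enumerate n! = 362880 permutations of y under H0): p = 0.180181.
Step 5: alpha = 0.1. fail to reject H0.

tau_b = 0.3889 (C=25, D=11), p = 0.180181, fail to reject H0.


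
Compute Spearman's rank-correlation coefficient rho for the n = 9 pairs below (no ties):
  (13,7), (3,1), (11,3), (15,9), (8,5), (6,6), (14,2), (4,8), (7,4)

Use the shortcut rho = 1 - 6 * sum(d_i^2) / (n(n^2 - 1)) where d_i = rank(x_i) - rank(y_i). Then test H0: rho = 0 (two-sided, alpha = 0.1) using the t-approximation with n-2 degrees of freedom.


Step 1: Rank x and y separately (midranks; no ties here).
rank(x): 13->7, 3->1, 11->6, 15->9, 8->5, 6->3, 14->8, 4->2, 7->4
rank(y): 7->7, 1->1, 3->3, 9->9, 5->5, 6->6, 2->2, 8->8, 4->4
Step 2: d_i = R_x(i) - R_y(i); compute d_i^2.
  (7-7)^2=0, (1-1)^2=0, (6-3)^2=9, (9-9)^2=0, (5-5)^2=0, (3-6)^2=9, (8-2)^2=36, (2-8)^2=36, (4-4)^2=0
sum(d^2) = 90.
Step 3: rho = 1 - 6*90 / (9*(9^2 - 1)) = 1 - 540/720 = 0.250000.
Step 4: Under H0, t = rho * sqrt((n-2)/(1-rho^2)) = 0.6831 ~ t(7).
Step 5: Two-sided p-value from the t-distribution with 7 df = 0.516490.
Step 6: alpha = 0.1. fail to reject H0.

rho = 0.2500, p = 0.516490, fail to reject H0 at alpha = 0.1.


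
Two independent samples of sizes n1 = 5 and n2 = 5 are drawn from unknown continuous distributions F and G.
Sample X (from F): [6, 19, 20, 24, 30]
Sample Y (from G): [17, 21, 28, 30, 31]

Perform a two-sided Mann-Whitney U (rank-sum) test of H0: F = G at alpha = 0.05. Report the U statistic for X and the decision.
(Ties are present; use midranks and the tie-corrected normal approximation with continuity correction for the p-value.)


Step 1: Combine and sort all 10 observations; assign midranks.
sorted (value, group): (6,X), (17,Y), (19,X), (20,X), (21,Y), (24,X), (28,Y), (30,X), (30,Y), (31,Y)
ranks: 6->1, 17->2, 19->3, 20->4, 21->5, 24->6, 28->7, 30->8.5, 30->8.5, 31->10
Step 2: Rank sum for X: R1 = 1 + 3 + 4 + 6 + 8.5 = 22.5.
Step 3: U_X = R1 - n1(n1+1)/2 = 22.5 - 5*6/2 = 22.5 - 15 = 7.5.
       U_Y = n1*n2 - U_X = 25 - 7.5 = 17.5.
Step 4: Ties are present, so use the tie-corrected normal approximation (with continuity correction) for the p-value.
Step 5: p-value = 0.345742; compare to alpha = 0.05. fail to reject H0.

U_X = 7.5, p = 0.345742, fail to reject H0 at alpha = 0.05.


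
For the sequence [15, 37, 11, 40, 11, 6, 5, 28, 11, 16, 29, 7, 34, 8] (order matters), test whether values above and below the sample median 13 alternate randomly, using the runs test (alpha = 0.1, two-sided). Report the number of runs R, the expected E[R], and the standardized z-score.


Step 1: Compute median = 13; label A = above, B = below.
Labels in order: AABABBBABAABAB  (n_A = 7, n_B = 7)
Step 2: Count runs R = 10.
Step 3: Under H0 (random ordering), E[R] = 2*n_A*n_B/(n_A+n_B) + 1 = 2*7*7/14 + 1 = 8.0000.
        Var[R] = 2*n_A*n_B*(2*n_A*n_B - n_A - n_B) / ((n_A+n_B)^2 * (n_A+n_B-1)) = 8232/2548 = 3.2308.
        SD[R] = 1.7974.
Step 4: Continuity-corrected z = (R - 0.5 - E[R]) / SD[R] = (10 - 0.5 - 8.0000) / 1.7974 = 0.8345.
Step 5: Two-sided p-value via normal approximation = 2*(1 - Phi(|z|)) = 0.403986.
Step 6: alpha = 0.1. fail to reject H0.

R = 10, z = 0.8345, p = 0.403986, fail to reject H0.


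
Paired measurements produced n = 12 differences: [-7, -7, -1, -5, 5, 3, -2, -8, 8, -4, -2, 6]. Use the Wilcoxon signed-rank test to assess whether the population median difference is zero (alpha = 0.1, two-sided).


Step 1: Drop any zero differences (none here) and take |d_i|.
|d| = [7, 7, 1, 5, 5, 3, 2, 8, 8, 4, 2, 6]
Step 2: Midrank |d_i| (ties get averaged ranks).
ranks: |7|->9.5, |7|->9.5, |1|->1, |5|->6.5, |5|->6.5, |3|->4, |2|->2.5, |8|->11.5, |8|->11.5, |4|->5, |2|->2.5, |6|->8
Step 3: Attach original signs; sum ranks with positive sign and with negative sign.
W+ = 6.5 + 4 + 11.5 + 8 = 30
W- = 9.5 + 9.5 + 1 + 6.5 + 2.5 + 11.5 + 5 + 2.5 = 48
(Check: W+ + W- = 78 should equal n(n+1)/2 = 78.)
Step 4: Test statistic W = min(W+, W-) = 30.
Step 5: Ties in |d|, so use the tie-corrected normal approximation.
        E[W] = n(n+1)/4 = 12*13/4 = 39.
        Tie groups: |d|=2 (t=2), |d|=5 (t=2), |d|=7 (t=2), |d|=8 (t=2); sum(t^3 - t) = 24.
        Var[W] = n(n+1)(2n+1)/24 - sum(t^3-t)/48 = 3900/24 - 24/48 = 162.
        z = (W - E[W]) / sqrt(Var[W]) = (30 - 39) / 12.7279 = -0.7071.
        Two-sided p = 2*Phi(z) = 0.479500.
Step 6: alpha = 0.1. fail to reject H0.

W+ = 30, W- = 48, W = min = 30, p = 0.479500, fail to reject H0.


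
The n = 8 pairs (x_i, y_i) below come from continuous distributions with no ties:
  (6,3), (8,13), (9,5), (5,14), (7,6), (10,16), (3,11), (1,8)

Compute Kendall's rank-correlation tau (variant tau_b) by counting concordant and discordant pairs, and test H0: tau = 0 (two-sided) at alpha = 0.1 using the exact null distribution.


Step 1: Enumerate the 28 unordered pairs (i,j) with i<j and classify each by sign(x_j-x_i) * sign(y_j-y_i).
  (1,2):dx=+2,dy=+10->C; (1,3):dx=+3,dy=+2->C; (1,4):dx=-1,dy=+11->D; (1,5):dx=+1,dy=+3->C
  (1,6):dx=+4,dy=+13->C; (1,7):dx=-3,dy=+8->D; (1,8):dx=-5,dy=+5->D; (2,3):dx=+1,dy=-8->D
  (2,4):dx=-3,dy=+1->D; (2,5):dx=-1,dy=-7->C; (2,6):dx=+2,dy=+3->C; (2,7):dx=-5,dy=-2->C
  (2,8):dx=-7,dy=-5->C; (3,4):dx=-4,dy=+9->D; (3,5):dx=-2,dy=+1->D; (3,6):dx=+1,dy=+11->C
  (3,7):dx=-6,dy=+6->D; (3,8):dx=-8,dy=+3->D; (4,5):dx=+2,dy=-8->D; (4,6):dx=+5,dy=+2->C
  (4,7):dx=-2,dy=-3->C; (4,8):dx=-4,dy=-6->C; (5,6):dx=+3,dy=+10->C; (5,7):dx=-4,dy=+5->D
  (5,8):dx=-6,dy=+2->D; (6,7):dx=-7,dy=-5->C; (6,8):dx=-9,dy=-8->C; (7,8):dx=-2,dy=-3->C
Step 2: C = 16, D = 12, total pairs = 28.
Step 3: tau = (C - D)/(n(n-1)/2) = (16 - 12)/28 = 0.142857.
Step 4: Exact two-sided p-value (enumerate n! = 40320 permutations of y under H0): p = 0.719544.
Step 5: alpha = 0.1. fail to reject H0.

tau_b = 0.1429 (C=16, D=12), p = 0.719544, fail to reject H0.


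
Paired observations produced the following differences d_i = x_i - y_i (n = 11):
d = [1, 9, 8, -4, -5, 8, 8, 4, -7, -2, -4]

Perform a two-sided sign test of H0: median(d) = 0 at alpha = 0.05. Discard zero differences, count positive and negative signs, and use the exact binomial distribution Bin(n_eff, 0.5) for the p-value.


Step 1: Discard zero differences. Original n = 11; n_eff = number of nonzero differences = 11.
Nonzero differences (with sign): +1, +9, +8, -4, -5, +8, +8, +4, -7, -2, -4
Step 2: Count signs: positive = 6, negative = 5.
Step 3: Under H0: P(positive) = 0.5, so the number of positives S ~ Bin(11, 0.5).
Step 4: Two-sided exact p-value = sum of Bin(11,0.5) probabilities at or below the observed probability = 1.000000.
Step 5: alpha = 0.05. fail to reject H0.

n_eff = 11, pos = 6, neg = 5, p = 1.000000, fail to reject H0.


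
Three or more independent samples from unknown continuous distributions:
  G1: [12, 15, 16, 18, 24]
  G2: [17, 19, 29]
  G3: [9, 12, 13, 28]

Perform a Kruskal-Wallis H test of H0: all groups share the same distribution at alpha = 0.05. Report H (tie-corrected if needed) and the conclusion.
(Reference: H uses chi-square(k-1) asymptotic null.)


Step 1: Combine all N = 12 observations and assign midranks.
sorted (value, group, rank): (9,G3,1), (12,G1,2.5), (12,G3,2.5), (13,G3,4), (15,G1,5), (16,G1,6), (17,G2,7), (18,G1,8), (19,G2,9), (24,G1,10), (28,G3,11), (29,G2,12)
Step 2: Sum ranks within each group.
R_1 = 31.5 (n_1 = 5)
R_2 = 28 (n_2 = 3)
R_3 = 18.5 (n_3 = 4)
Step 3: H = 12/(N(N+1)) * sum(R_i^2/n_i) - 3(N+1)
     = 12/(12*13) * (31.5^2/5 + 28^2/3 + 18.5^2/4) - 3*13
     = 0.076923 * 545.346 - 39
     = 2.949679.
Step 4: Ties present; correction factor C = 1 - 6/(12^3 - 12) = 0.996503. Corrected H = 2.949679 / 0.996503 = 2.960029.
Step 5: Under H0, H ~ chi^2(2); p-value = 0.227634.
Step 6: alpha = 0.05. fail to reject H0.

H = 2.9600, df = 2, p = 0.227634, fail to reject H0.


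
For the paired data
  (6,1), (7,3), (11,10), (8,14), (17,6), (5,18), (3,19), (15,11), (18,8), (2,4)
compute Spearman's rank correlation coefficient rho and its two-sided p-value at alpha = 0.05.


Step 1: Rank x and y separately (midranks; no ties here).
rank(x): 6->4, 7->5, 11->7, 8->6, 17->9, 5->3, 3->2, 15->8, 18->10, 2->1
rank(y): 1->1, 3->2, 10->6, 14->8, 6->4, 18->9, 19->10, 11->7, 8->5, 4->3
Step 2: d_i = R_x(i) - R_y(i); compute d_i^2.
  (4-1)^2=9, (5-2)^2=9, (7-6)^2=1, (6-8)^2=4, (9-4)^2=25, (3-9)^2=36, (2-10)^2=64, (8-7)^2=1, (10-5)^2=25, (1-3)^2=4
sum(d^2) = 178.
Step 3: rho = 1 - 6*178 / (10*(10^2 - 1)) = 1 - 1068/990 = -0.078788.
Step 4: Under H0, t = rho * sqrt((n-2)/(1-rho^2)) = -0.2235 ~ t(8).
Step 5: Two-sided p-value from the t-distribution with 8 df = 0.828717.
Step 6: alpha = 0.05. fail to reject H0.

rho = -0.0788, p = 0.828717, fail to reject H0 at alpha = 0.05.


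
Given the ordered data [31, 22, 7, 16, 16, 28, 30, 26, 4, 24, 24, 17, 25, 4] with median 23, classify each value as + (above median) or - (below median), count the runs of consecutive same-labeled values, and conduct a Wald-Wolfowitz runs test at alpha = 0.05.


Step 1: Compute median = 23; label A = above, B = below.
Labels in order: ABBBBAAABAABAB  (n_A = 7, n_B = 7)
Step 2: Count runs R = 8.
Step 3: Under H0 (random ordering), E[R] = 2*n_A*n_B/(n_A+n_B) + 1 = 2*7*7/14 + 1 = 8.0000.
        Var[R] = 2*n_A*n_B*(2*n_A*n_B - n_A - n_B) / ((n_A+n_B)^2 * (n_A+n_B-1)) = 8232/2548 = 3.2308.
        SD[R] = 1.7974.
Step 4: R = E[R], so z = 0 with no continuity correction.
Step 5: Two-sided p-value via normal approximation = 2*(1 - Phi(|z|)) = 1.000000.
Step 6: alpha = 0.05. fail to reject H0.

R = 8, z = 0.0000, p = 1.000000, fail to reject H0.


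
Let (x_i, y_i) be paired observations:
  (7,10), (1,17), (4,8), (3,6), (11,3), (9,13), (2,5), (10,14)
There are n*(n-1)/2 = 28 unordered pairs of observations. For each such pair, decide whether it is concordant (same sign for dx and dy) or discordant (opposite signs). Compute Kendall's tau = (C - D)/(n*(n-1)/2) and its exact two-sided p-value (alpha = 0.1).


Step 1: Enumerate the 28 unordered pairs (i,j) with i<j and classify each by sign(x_j-x_i) * sign(y_j-y_i).
  (1,2):dx=-6,dy=+7->D; (1,3):dx=-3,dy=-2->C; (1,4):dx=-4,dy=-4->C; (1,5):dx=+4,dy=-7->D
  (1,6):dx=+2,dy=+3->C; (1,7):dx=-5,dy=-5->C; (1,8):dx=+3,dy=+4->C; (2,3):dx=+3,dy=-9->D
  (2,4):dx=+2,dy=-11->D; (2,5):dx=+10,dy=-14->D; (2,6):dx=+8,dy=-4->D; (2,7):dx=+1,dy=-12->D
  (2,8):dx=+9,dy=-3->D; (3,4):dx=-1,dy=-2->C; (3,5):dx=+7,dy=-5->D; (3,6):dx=+5,dy=+5->C
  (3,7):dx=-2,dy=-3->C; (3,8):dx=+6,dy=+6->C; (4,5):dx=+8,dy=-3->D; (4,6):dx=+6,dy=+7->C
  (4,7):dx=-1,dy=-1->C; (4,8):dx=+7,dy=+8->C; (5,6):dx=-2,dy=+10->D; (5,7):dx=-9,dy=+2->D
  (5,8):dx=-1,dy=+11->D; (6,7):dx=-7,dy=-8->C; (6,8):dx=+1,dy=+1->C; (7,8):dx=+8,dy=+9->C
Step 2: C = 15, D = 13, total pairs = 28.
Step 3: tau = (C - D)/(n(n-1)/2) = (15 - 13)/28 = 0.071429.
Step 4: Exact two-sided p-value (enumerate n! = 40320 permutations of y under H0): p = 0.904861.
Step 5: alpha = 0.1. fail to reject H0.

tau_b = 0.0714 (C=15, D=13), p = 0.904861, fail to reject H0.


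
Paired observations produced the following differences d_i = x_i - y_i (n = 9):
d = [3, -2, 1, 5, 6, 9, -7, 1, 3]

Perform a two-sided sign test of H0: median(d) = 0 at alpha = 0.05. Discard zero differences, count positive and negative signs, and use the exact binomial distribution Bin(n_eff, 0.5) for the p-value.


Step 1: Discard zero differences. Original n = 9; n_eff = number of nonzero differences = 9.
Nonzero differences (with sign): +3, -2, +1, +5, +6, +9, -7, +1, +3
Step 2: Count signs: positive = 7, negative = 2.
Step 3: Under H0: P(positive) = 0.5, so the number of positives S ~ Bin(9, 0.5).
Step 4: Two-sided exact p-value = sum of Bin(9,0.5) probabilities at or below the observed probability = 0.179688.
Step 5: alpha = 0.05. fail to reject H0.

n_eff = 9, pos = 7, neg = 2, p = 0.179688, fail to reject H0.


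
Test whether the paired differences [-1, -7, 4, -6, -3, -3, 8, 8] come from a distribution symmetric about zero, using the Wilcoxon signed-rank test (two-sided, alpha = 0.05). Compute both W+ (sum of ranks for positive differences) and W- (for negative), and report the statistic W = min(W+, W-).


Step 1: Drop any zero differences (none here) and take |d_i|.
|d| = [1, 7, 4, 6, 3, 3, 8, 8]
Step 2: Midrank |d_i| (ties get averaged ranks).
ranks: |1|->1, |7|->6, |4|->4, |6|->5, |3|->2.5, |3|->2.5, |8|->7.5, |8|->7.5
Step 3: Attach original signs; sum ranks with positive sign and with negative sign.
W+ = 4 + 7.5 + 7.5 = 19
W- = 1 + 6 + 5 + 2.5 + 2.5 = 17
(Check: W+ + W- = 36 should equal n(n+1)/2 = 36.)
Step 4: Test statistic W = min(W+, W-) = 17.
Step 5: Ties in |d|, so use the tie-corrected normal approximation.
        E[W] = n(n+1)/4 = 8*9/4 = 18.
        Tie groups: |d|=3 (t=2), |d|=8 (t=2); sum(t^3 - t) = 12.
        Var[W] = n(n+1)(2n+1)/24 - sum(t^3-t)/48 = 1224/24 - 12/48 = 50.75.
        z = (W - E[W]) / sqrt(Var[W]) = (17 - 18) / 7.1239 = -0.1404.
        Two-sided p = 2*Phi(z) = 0.888366.
Step 6: alpha = 0.05. fail to reject H0.

W+ = 19, W- = 17, W = min = 17, p = 0.888366, fail to reject H0.


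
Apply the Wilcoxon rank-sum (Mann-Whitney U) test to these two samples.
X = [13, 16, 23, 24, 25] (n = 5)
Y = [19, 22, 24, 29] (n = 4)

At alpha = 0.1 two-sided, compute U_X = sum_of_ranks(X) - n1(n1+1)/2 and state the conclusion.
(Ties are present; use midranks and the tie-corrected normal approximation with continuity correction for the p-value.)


Step 1: Combine and sort all 9 observations; assign midranks.
sorted (value, group): (13,X), (16,X), (19,Y), (22,Y), (23,X), (24,X), (24,Y), (25,X), (29,Y)
ranks: 13->1, 16->2, 19->3, 22->4, 23->5, 24->6.5, 24->6.5, 25->8, 29->9
Step 2: Rank sum for X: R1 = 1 + 2 + 5 + 6.5 + 8 = 22.5.
Step 3: U_X = R1 - n1(n1+1)/2 = 22.5 - 5*6/2 = 22.5 - 15 = 7.5.
       U_Y = n1*n2 - U_X = 20 - 7.5 = 12.5.
Step 4: Ties are present, so use the tie-corrected normal approximation (with continuity correction) for the p-value.
Step 5: p-value = 0.622753; compare to alpha = 0.1. fail to reject H0.

U_X = 7.5, p = 0.622753, fail to reject H0 at alpha = 0.1.


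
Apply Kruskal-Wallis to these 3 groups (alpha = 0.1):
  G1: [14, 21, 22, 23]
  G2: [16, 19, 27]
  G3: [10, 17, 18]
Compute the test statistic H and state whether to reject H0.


Step 1: Combine all N = 10 observations and assign midranks.
sorted (value, group, rank): (10,G3,1), (14,G1,2), (16,G2,3), (17,G3,4), (18,G3,5), (19,G2,6), (21,G1,7), (22,G1,8), (23,G1,9), (27,G2,10)
Step 2: Sum ranks within each group.
R_1 = 26 (n_1 = 4)
R_2 = 19 (n_2 = 3)
R_3 = 10 (n_3 = 3)
Step 3: H = 12/(N(N+1)) * sum(R_i^2/n_i) - 3(N+1)
     = 12/(10*11) * (26^2/4 + 19^2/3 + 10^2/3) - 3*11
     = 0.109091 * 322.667 - 33
     = 2.200000.
Step 4: No ties, so H is used without correction.
Step 5: Under H0, H ~ chi^2(2); p-value = 0.332871.
Step 6: alpha = 0.1. fail to reject H0.

H = 2.2000, df = 2, p = 0.332871, fail to reject H0.


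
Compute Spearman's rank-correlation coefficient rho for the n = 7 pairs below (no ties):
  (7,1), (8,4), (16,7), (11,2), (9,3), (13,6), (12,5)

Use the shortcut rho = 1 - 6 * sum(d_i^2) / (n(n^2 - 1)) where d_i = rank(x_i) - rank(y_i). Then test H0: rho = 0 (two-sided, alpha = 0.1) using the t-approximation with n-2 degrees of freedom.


Step 1: Rank x and y separately (midranks; no ties here).
rank(x): 7->1, 8->2, 16->7, 11->4, 9->3, 13->6, 12->5
rank(y): 1->1, 4->4, 7->7, 2->2, 3->3, 6->6, 5->5
Step 2: d_i = R_x(i) - R_y(i); compute d_i^2.
  (1-1)^2=0, (2-4)^2=4, (7-7)^2=0, (4-2)^2=4, (3-3)^2=0, (6-6)^2=0, (5-5)^2=0
sum(d^2) = 8.
Step 3: rho = 1 - 6*8 / (7*(7^2 - 1)) = 1 - 48/336 = 0.857143.
Step 4: Under H0, t = rho * sqrt((n-2)/(1-rho^2)) = 3.7210 ~ t(5).
Step 5: Two-sided p-value from the t-distribution with 5 df = 0.013697.
Step 6: alpha = 0.1. reject H0.

rho = 0.8571, p = 0.013697, reject H0 at alpha = 0.1.


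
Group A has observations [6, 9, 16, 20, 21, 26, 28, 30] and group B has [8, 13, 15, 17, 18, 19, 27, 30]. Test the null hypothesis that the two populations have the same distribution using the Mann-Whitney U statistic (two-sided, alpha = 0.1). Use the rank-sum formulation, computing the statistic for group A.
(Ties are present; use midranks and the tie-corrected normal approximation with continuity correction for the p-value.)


Step 1: Combine and sort all 16 observations; assign midranks.
sorted (value, group): (6,X), (8,Y), (9,X), (13,Y), (15,Y), (16,X), (17,Y), (18,Y), (19,Y), (20,X), (21,X), (26,X), (27,Y), (28,X), (30,X), (30,Y)
ranks: 6->1, 8->2, 9->3, 13->4, 15->5, 16->6, 17->7, 18->8, 19->9, 20->10, 21->11, 26->12, 27->13, 28->14, 30->15.5, 30->15.5
Step 2: Rank sum for X: R1 = 1 + 3 + 6 + 10 + 11 + 12 + 14 + 15.5 = 72.5.
Step 3: U_X = R1 - n1(n1+1)/2 = 72.5 - 8*9/2 = 72.5 - 36 = 36.5.
       U_Y = n1*n2 - U_X = 64 - 36.5 = 27.5.
Step 4: Ties are present, so use the tie-corrected normal approximation (with continuity correction) for the p-value.
Step 5: p-value = 0.674198; compare to alpha = 0.1. fail to reject H0.

U_X = 36.5, p = 0.674198, fail to reject H0 at alpha = 0.1.


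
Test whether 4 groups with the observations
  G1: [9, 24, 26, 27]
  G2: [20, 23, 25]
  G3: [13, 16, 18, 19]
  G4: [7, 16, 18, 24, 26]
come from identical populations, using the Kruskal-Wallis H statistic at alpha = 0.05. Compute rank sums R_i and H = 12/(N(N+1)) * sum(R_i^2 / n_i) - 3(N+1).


Step 1: Combine all N = 16 observations and assign midranks.
sorted (value, group, rank): (7,G4,1), (9,G1,2), (13,G3,3), (16,G3,4.5), (16,G4,4.5), (18,G3,6.5), (18,G4,6.5), (19,G3,8), (20,G2,9), (23,G2,10), (24,G1,11.5), (24,G4,11.5), (25,G2,13), (26,G1,14.5), (26,G4,14.5), (27,G1,16)
Step 2: Sum ranks within each group.
R_1 = 44 (n_1 = 4)
R_2 = 32 (n_2 = 3)
R_3 = 22 (n_3 = 4)
R_4 = 38 (n_4 = 5)
Step 3: H = 12/(N(N+1)) * sum(R_i^2/n_i) - 3(N+1)
     = 12/(16*17) * (44^2/4 + 32^2/3 + 22^2/4 + 38^2/5) - 3*17
     = 0.044118 * 1235.13 - 51
     = 3.491176.
Step 4: Ties present; correction factor C = 1 - 24/(16^3 - 16) = 0.994118. Corrected H = 3.491176 / 0.994118 = 3.511834.
Step 5: Under H0, H ~ chi^2(3); p-value = 0.319230.
Step 6: alpha = 0.05. fail to reject H0.

H = 3.5118, df = 3, p = 0.319230, fail to reject H0.


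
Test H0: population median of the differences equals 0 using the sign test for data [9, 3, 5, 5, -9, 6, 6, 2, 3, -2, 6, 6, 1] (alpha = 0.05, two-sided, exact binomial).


Step 1: Discard zero differences. Original n = 13; n_eff = number of nonzero differences = 13.
Nonzero differences (with sign): +9, +3, +5, +5, -9, +6, +6, +2, +3, -2, +6, +6, +1
Step 2: Count signs: positive = 11, negative = 2.
Step 3: Under H0: P(positive) = 0.5, so the number of positives S ~ Bin(13, 0.5).
Step 4: Two-sided exact p-value = sum of Bin(13,0.5) probabilities at or below the observed probability = 0.022461.
Step 5: alpha = 0.05. reject H0.

n_eff = 13, pos = 11, neg = 2, p = 0.022461, reject H0.


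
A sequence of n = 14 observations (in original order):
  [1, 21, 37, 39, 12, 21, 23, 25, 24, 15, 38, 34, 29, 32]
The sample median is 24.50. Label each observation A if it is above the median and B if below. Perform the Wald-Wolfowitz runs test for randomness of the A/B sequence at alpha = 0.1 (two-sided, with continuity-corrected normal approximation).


Step 1: Compute median = 24.50; label A = above, B = below.
Labels in order: BBAABBBABBAAAA  (n_A = 7, n_B = 7)
Step 2: Count runs R = 6.
Step 3: Under H0 (random ordering), E[R] = 2*n_A*n_B/(n_A+n_B) + 1 = 2*7*7/14 + 1 = 8.0000.
        Var[R] = 2*n_A*n_B*(2*n_A*n_B - n_A - n_B) / ((n_A+n_B)^2 * (n_A+n_B-1)) = 8232/2548 = 3.2308.
        SD[R] = 1.7974.
Step 4: Continuity-corrected z = (R + 0.5 - E[R]) / SD[R] = (6 + 0.5 - 8.0000) / 1.7974 = -0.8345.
Step 5: Two-sided p-value via normal approximation = 2*(1 - Phi(|z|)) = 0.403986.
Step 6: alpha = 0.1. fail to reject H0.

R = 6, z = -0.8345, p = 0.403986, fail to reject H0.


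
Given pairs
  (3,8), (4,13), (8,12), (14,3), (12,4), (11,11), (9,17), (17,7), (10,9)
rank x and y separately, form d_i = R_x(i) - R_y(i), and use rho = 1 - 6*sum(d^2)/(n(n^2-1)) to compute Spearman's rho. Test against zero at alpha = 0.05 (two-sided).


Step 1: Rank x and y separately (midranks; no ties here).
rank(x): 3->1, 4->2, 8->3, 14->8, 12->7, 11->6, 9->4, 17->9, 10->5
rank(y): 8->4, 13->8, 12->7, 3->1, 4->2, 11->6, 17->9, 7->3, 9->5
Step 2: d_i = R_x(i) - R_y(i); compute d_i^2.
  (1-4)^2=9, (2-8)^2=36, (3-7)^2=16, (8-1)^2=49, (7-2)^2=25, (6-6)^2=0, (4-9)^2=25, (9-3)^2=36, (5-5)^2=0
sum(d^2) = 196.
Step 3: rho = 1 - 6*196 / (9*(9^2 - 1)) = 1 - 1176/720 = -0.633333.
Step 4: Under H0, t = rho * sqrt((n-2)/(1-rho^2)) = -2.1653 ~ t(7).
Step 5: Two-sided p-value from the t-distribution with 7 df = 0.067086.
Step 6: alpha = 0.05. fail to reject H0.

rho = -0.6333, p = 0.067086, fail to reject H0 at alpha = 0.05.


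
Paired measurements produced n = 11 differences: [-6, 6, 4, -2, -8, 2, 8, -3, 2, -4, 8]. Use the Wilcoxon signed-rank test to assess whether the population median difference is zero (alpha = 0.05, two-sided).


Step 1: Drop any zero differences (none here) and take |d_i|.
|d| = [6, 6, 4, 2, 8, 2, 8, 3, 2, 4, 8]
Step 2: Midrank |d_i| (ties get averaged ranks).
ranks: |6|->7.5, |6|->7.5, |4|->5.5, |2|->2, |8|->10, |2|->2, |8|->10, |3|->4, |2|->2, |4|->5.5, |8|->10
Step 3: Attach original signs; sum ranks with positive sign and with negative sign.
W+ = 7.5 + 5.5 + 2 + 10 + 2 + 10 = 37
W- = 7.5 + 2 + 10 + 4 + 5.5 = 29
(Check: W+ + W- = 66 should equal n(n+1)/2 = 66.)
Step 4: Test statistic W = min(W+, W-) = 29.
Step 5: Ties in |d|, so use the tie-corrected normal approximation.
        E[W] = n(n+1)/4 = 11*12/4 = 33.
        Tie groups: |d|=2 (t=3), |d|=4 (t=2), |d|=6 (t=2), |d|=8 (t=3); sum(t^3 - t) = 60.
        Var[W] = n(n+1)(2n+1)/24 - sum(t^3-t)/48 = 3036/24 - 60/48 = 125.25.
        z = (W - E[W]) / sqrt(Var[W]) = (29 - 33) / 11.1915 = -0.3574.
        Two-sided p = 2*Phi(z) = 0.720782.
Step 6: alpha = 0.05. fail to reject H0.

W+ = 37, W- = 29, W = min = 29, p = 0.720782, fail to reject H0.


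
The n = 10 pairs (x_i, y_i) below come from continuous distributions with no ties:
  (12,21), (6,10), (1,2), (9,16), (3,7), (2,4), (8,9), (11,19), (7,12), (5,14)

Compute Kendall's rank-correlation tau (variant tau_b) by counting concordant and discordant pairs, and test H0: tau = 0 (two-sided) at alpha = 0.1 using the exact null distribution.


Step 1: Enumerate the 45 unordered pairs (i,j) with i<j and classify each by sign(x_j-x_i) * sign(y_j-y_i).
  (1,2):dx=-6,dy=-11->C; (1,3):dx=-11,dy=-19->C; (1,4):dx=-3,dy=-5->C; (1,5):dx=-9,dy=-14->C
  (1,6):dx=-10,dy=-17->C; (1,7):dx=-4,dy=-12->C; (1,8):dx=-1,dy=-2->C; (1,9):dx=-5,dy=-9->C
  (1,10):dx=-7,dy=-7->C; (2,3):dx=-5,dy=-8->C; (2,4):dx=+3,dy=+6->C; (2,5):dx=-3,dy=-3->C
  (2,6):dx=-4,dy=-6->C; (2,7):dx=+2,dy=-1->D; (2,8):dx=+5,dy=+9->C; (2,9):dx=+1,dy=+2->C
  (2,10):dx=-1,dy=+4->D; (3,4):dx=+8,dy=+14->C; (3,5):dx=+2,dy=+5->C; (3,6):dx=+1,dy=+2->C
  (3,7):dx=+7,dy=+7->C; (3,8):dx=+10,dy=+17->C; (3,9):dx=+6,dy=+10->C; (3,10):dx=+4,dy=+12->C
  (4,5):dx=-6,dy=-9->C; (4,6):dx=-7,dy=-12->C; (4,7):dx=-1,dy=-7->C; (4,8):dx=+2,dy=+3->C
  (4,9):dx=-2,dy=-4->C; (4,10):dx=-4,dy=-2->C; (5,6):dx=-1,dy=-3->C; (5,7):dx=+5,dy=+2->C
  (5,8):dx=+8,dy=+12->C; (5,9):dx=+4,dy=+5->C; (5,10):dx=+2,dy=+7->C; (6,7):dx=+6,dy=+5->C
  (6,8):dx=+9,dy=+15->C; (6,9):dx=+5,dy=+8->C; (6,10):dx=+3,dy=+10->C; (7,8):dx=+3,dy=+10->C
  (7,9):dx=-1,dy=+3->D; (7,10):dx=-3,dy=+5->D; (8,9):dx=-4,dy=-7->C; (8,10):dx=-6,dy=-5->C
  (9,10):dx=-2,dy=+2->D
Step 2: C = 40, D = 5, total pairs = 45.
Step 3: tau = (C - D)/(n(n-1)/2) = (40 - 5)/45 = 0.777778.
Step 4: Exact two-sided p-value (enumerate n! = 3628800 permutations of y under H0): p = 0.000946.
Step 5: alpha = 0.1. reject H0.

tau_b = 0.7778 (C=40, D=5), p = 0.000946, reject H0.


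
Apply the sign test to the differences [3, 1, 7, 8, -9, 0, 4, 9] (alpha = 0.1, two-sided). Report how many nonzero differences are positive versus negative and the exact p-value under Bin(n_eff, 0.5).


Step 1: Discard zero differences. Original n = 8; n_eff = number of nonzero differences = 7.
Nonzero differences (with sign): +3, +1, +7, +8, -9, +4, +9
Step 2: Count signs: positive = 6, negative = 1.
Step 3: Under H0: P(positive) = 0.5, so the number of positives S ~ Bin(7, 0.5).
Step 4: Two-sided exact p-value = sum of Bin(7,0.5) probabilities at or below the observed probability = 0.125000.
Step 5: alpha = 0.1. fail to reject H0.

n_eff = 7, pos = 6, neg = 1, p = 0.125000, fail to reject H0.


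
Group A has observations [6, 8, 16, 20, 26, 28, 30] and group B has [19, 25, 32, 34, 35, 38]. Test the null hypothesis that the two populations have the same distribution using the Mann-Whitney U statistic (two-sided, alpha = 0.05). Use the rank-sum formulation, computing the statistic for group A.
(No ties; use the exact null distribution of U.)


Step 1: Combine and sort all 13 observations; assign midranks.
sorted (value, group): (6,X), (8,X), (16,X), (19,Y), (20,X), (25,Y), (26,X), (28,X), (30,X), (32,Y), (34,Y), (35,Y), (38,Y)
ranks: 6->1, 8->2, 16->3, 19->4, 20->5, 25->6, 26->7, 28->8, 30->9, 32->10, 34->11, 35->12, 38->13
Step 2: Rank sum for X: R1 = 1 + 2 + 3 + 5 + 7 + 8 + 9 = 35.
Step 3: U_X = R1 - n1(n1+1)/2 = 35 - 7*8/2 = 35 - 28 = 7.
       U_Y = n1*n2 - U_X = 42 - 7 = 35.
Step 4: No ties, so the exact null distribution of U (based on enumerating the C(13,7) = 1716 equally likely rank assignments) gives the two-sided p-value.
Step 5: p-value = 0.051282; compare to alpha = 0.05. fail to reject H0.

U_X = 7, p = 0.051282, fail to reject H0 at alpha = 0.05.


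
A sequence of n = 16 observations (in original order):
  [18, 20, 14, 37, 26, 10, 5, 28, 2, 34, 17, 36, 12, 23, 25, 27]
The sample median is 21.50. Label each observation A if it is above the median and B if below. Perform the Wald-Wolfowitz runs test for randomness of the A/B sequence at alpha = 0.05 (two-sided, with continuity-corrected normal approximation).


Step 1: Compute median = 21.50; label A = above, B = below.
Labels in order: BBBAABBABABABAAA  (n_A = 8, n_B = 8)
Step 2: Count runs R = 10.
Step 3: Under H0 (random ordering), E[R] = 2*n_A*n_B/(n_A+n_B) + 1 = 2*8*8/16 + 1 = 9.0000.
        Var[R] = 2*n_A*n_B*(2*n_A*n_B - n_A - n_B) / ((n_A+n_B)^2 * (n_A+n_B-1)) = 14336/3840 = 3.7333.
        SD[R] = 1.9322.
Step 4: Continuity-corrected z = (R - 0.5 - E[R]) / SD[R] = (10 - 0.5 - 9.0000) / 1.9322 = 0.2588.
Step 5: Two-sided p-value via normal approximation = 2*(1 - Phi(|z|)) = 0.795809.
Step 6: alpha = 0.05. fail to reject H0.

R = 10, z = 0.2588, p = 0.795809, fail to reject H0.


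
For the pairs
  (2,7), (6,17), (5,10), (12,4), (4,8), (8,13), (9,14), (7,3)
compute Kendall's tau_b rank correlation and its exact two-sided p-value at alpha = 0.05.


Step 1: Enumerate the 28 unordered pairs (i,j) with i<j and classify each by sign(x_j-x_i) * sign(y_j-y_i).
  (1,2):dx=+4,dy=+10->C; (1,3):dx=+3,dy=+3->C; (1,4):dx=+10,dy=-3->D; (1,5):dx=+2,dy=+1->C
  (1,6):dx=+6,dy=+6->C; (1,7):dx=+7,dy=+7->C; (1,8):dx=+5,dy=-4->D; (2,3):dx=-1,dy=-7->C
  (2,4):dx=+6,dy=-13->D; (2,5):dx=-2,dy=-9->C; (2,6):dx=+2,dy=-4->D; (2,7):dx=+3,dy=-3->D
  (2,8):dx=+1,dy=-14->D; (3,4):dx=+7,dy=-6->D; (3,5):dx=-1,dy=-2->C; (3,6):dx=+3,dy=+3->C
  (3,7):dx=+4,dy=+4->C; (3,8):dx=+2,dy=-7->D; (4,5):dx=-8,dy=+4->D; (4,6):dx=-4,dy=+9->D
  (4,7):dx=-3,dy=+10->D; (4,8):dx=-5,dy=-1->C; (5,6):dx=+4,dy=+5->C; (5,7):dx=+5,dy=+6->C
  (5,8):dx=+3,dy=-5->D; (6,7):dx=+1,dy=+1->C; (6,8):dx=-1,dy=-10->C; (7,8):dx=-2,dy=-11->C
Step 2: C = 16, D = 12, total pairs = 28.
Step 3: tau = (C - D)/(n(n-1)/2) = (16 - 12)/28 = 0.142857.
Step 4: Exact two-sided p-value (enumerate n! = 40320 permutations of y under H0): p = 0.719544.
Step 5: alpha = 0.05. fail to reject H0.

tau_b = 0.1429 (C=16, D=12), p = 0.719544, fail to reject H0.
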